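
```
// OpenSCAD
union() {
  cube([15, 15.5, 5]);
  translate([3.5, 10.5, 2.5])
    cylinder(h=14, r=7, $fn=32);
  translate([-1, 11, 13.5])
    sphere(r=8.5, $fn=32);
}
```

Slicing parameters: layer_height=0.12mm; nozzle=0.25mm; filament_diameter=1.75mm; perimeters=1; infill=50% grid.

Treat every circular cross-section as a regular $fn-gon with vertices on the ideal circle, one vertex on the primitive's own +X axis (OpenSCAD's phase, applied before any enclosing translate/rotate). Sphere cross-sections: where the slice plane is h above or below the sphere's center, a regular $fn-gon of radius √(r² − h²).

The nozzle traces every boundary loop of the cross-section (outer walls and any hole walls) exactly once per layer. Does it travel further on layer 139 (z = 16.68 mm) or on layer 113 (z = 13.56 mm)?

layer 113 (z = 13.56 mm)

Layer 139 (z = 16.68): the cube is absent (z outside [0, 5]); the cylinder at (3.5, 10.5) is absent (z outside [2.5, 16.5]); the r=8.5 sphere at (-1, 11) contributes a regular 32-gon of circumradius √(8.5²−3.18²) = 7.883 (perimeter = 2·32·7.883·sin(180°/32) = 49.45 mm); Combining (union): only the r=8.5 sphere at (-1, 11) is present, so the union is just that shape — boundary = 49.45 mm. So its perimeter = 49.45 mm. Layer 113 (z = 13.56): the cube is not intersected at this z (z outside [0, 5]); the r=7 cylinder at (3.5, 10.5) contributes a regular 32-gon of circumradius 7 (perimeter = 2·32·7.000·sin(180°/32) = 43.91 mm); the sphere at (-1, 11): section is a regular 32-gon, circumradius = √(r²−h²) = √(8.5²−0.06²) = 8.500 (perimeter = 2·32·8.500·sin(180°/32) = 53.32 mm); Merging all regions: the regions partially overlap (shared area 116.28 mm²), so the edge portions inside another operand are dropped and the merged outline is re-measured after clipping — boundary = 58.31 mm. So its perimeter = 58.31 mm. Layer 113 is larger (58.31 vs 49.45 mm).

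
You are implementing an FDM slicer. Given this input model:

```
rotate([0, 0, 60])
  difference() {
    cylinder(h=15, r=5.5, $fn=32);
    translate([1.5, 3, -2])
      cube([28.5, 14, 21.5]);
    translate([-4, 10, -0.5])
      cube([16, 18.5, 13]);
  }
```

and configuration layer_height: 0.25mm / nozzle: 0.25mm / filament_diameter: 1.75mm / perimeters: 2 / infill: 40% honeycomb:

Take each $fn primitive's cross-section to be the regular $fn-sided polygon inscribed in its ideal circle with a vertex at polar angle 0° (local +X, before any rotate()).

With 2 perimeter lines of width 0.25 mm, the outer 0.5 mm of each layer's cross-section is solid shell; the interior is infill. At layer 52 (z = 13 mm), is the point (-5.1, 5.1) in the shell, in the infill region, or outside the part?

At z = 13 mm: the r=5.5 cylinder contributes a regular 32-gon of circumradius 5.5; the cube at (1.5, 3) (footprint 28.5×14) is included at this height; the cube at (-4, 10) is not intersected at this z (z outside [-0.5, 12.5]); After the difference (first − rest): starting from the r=5.5 cylinder, the 28.5×14 cube at (1.5, 3) partially overlaps it — only the 4.40 mm² overlap (of its 399.00 mm²) is removed, clipping the outline — 1 connected region; (rotated 60° about Z; rotation is an isometry so areas/perimeters/island counts are preserved). Overall, the cross-section is a single solid region. Undo the 60° rotation: the query point maps to (1.867, 6.967) in the un-rotated model frame. The nearest boundary edge runs (1.07, 5.39)→(1.50, 5.26); distance from the point to it = 1.74 mm. The point is not inside any of the regions above, so it lies outside the cross-section (1.74 mm from the nearest boundary).

outside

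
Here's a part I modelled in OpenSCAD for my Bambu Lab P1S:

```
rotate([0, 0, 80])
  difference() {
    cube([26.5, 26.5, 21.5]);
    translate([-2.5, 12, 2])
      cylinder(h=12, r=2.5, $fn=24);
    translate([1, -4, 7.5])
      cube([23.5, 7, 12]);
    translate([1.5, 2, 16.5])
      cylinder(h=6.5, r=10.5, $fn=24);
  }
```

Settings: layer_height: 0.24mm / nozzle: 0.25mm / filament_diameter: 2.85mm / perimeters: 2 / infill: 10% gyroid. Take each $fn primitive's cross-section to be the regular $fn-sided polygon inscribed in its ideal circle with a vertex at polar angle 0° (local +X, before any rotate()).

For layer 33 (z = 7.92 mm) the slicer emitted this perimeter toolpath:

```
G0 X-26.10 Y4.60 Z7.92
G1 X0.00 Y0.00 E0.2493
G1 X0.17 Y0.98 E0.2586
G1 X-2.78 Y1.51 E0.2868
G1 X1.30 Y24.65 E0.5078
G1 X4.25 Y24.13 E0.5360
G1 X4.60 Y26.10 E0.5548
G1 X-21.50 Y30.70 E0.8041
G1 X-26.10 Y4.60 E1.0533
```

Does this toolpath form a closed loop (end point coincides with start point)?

Start point (G0): (-26.10, 4.60). End point (last G1): the path returns to the start — closed.

yes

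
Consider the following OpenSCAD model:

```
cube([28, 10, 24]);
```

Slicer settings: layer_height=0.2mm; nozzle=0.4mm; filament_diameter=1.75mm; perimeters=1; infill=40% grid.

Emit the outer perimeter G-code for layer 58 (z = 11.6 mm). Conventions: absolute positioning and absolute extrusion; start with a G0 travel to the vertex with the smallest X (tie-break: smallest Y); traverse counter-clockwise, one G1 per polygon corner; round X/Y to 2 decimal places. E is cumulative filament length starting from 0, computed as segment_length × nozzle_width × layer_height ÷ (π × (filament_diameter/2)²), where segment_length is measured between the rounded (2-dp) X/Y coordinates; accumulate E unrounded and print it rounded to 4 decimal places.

G0 X0.00 Y0.00 Z11.60
G1 X28.00 Y0.00 E0.9313
G1 X28.00 Y10.00 E1.2639
G1 X0.00 Y10.00 E2.1952
G1 X0.00 Y0.00 E2.5278

At z = 11.6 mm: the 28×10 cube contributes its full rectangle. The outline is a single polygon with 4 vertices. Extrusion per mm of travel: 0.4 × 0.2 / (π × 0.875²) = 0.033260. Accumulating E over each segment gives final E = 2.5278.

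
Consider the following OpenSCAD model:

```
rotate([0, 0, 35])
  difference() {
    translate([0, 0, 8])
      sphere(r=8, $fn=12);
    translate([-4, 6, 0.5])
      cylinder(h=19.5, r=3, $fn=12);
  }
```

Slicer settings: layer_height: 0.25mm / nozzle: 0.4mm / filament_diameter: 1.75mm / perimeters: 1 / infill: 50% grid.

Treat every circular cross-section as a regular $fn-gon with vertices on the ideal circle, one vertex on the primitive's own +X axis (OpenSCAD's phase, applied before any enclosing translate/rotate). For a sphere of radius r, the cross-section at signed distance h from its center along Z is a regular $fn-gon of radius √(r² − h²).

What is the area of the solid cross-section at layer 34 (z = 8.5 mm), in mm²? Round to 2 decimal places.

175.49 mm²

At z = 8.5 mm: the r=8 sphere contributes a regular 12-gon of circumradius √(8²−0.5²) = 7.984 (area = (12/2)·7.984²·sin(360°/12) = 191.25 mm²); the cylinder at (-4, 6): section is a regular 12-gon, circumradius r=3 (area = (12/2)·3.000²·sin(360°/12) = 27.00 mm²); Subtracting the remaining from the first: starting from the r=8 sphere (191.25 mm²), the r=3 cylinder at (-4, 6) partially overlaps it — only the 15.76 mm² overlap (of its 27.00 mm²) is removed, clipping the outline — area = 175.49 mm²; (whole slice rotated 35° about Z — lengths, areas and connectivity unchanged). Overall, the cross-section is a single solid region. Net area = 175.49 mm².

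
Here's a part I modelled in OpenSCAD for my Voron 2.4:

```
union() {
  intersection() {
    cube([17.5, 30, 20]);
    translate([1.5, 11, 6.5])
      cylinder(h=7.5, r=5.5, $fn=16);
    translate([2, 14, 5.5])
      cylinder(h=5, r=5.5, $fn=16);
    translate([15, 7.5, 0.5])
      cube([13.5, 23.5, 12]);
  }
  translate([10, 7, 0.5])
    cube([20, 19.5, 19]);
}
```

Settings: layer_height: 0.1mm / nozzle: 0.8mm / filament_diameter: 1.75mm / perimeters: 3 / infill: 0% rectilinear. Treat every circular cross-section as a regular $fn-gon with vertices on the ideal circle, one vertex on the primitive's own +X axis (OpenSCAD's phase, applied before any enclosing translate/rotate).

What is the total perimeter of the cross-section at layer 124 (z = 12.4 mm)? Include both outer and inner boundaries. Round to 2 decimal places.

79.00 mm

At z = 12.4 mm: the 17.5×30 cube contributes its full rectangle (perimeter 95.00 mm); the r=5.5 cylinder at (1.5, 11) gives a regular 16-gon of circumradius 5.5 (constant along its height) (perimeter = 2·16·5.500·sin(180°/16) = 34.34 mm); the cylinder at (2, 14) does not reach this height (z outside [5.5, 10.5]); the cube at (15, 7.5) (footprint 13.5×23.5) is included at this height (perimeter 74.00 mm); After intersecting: at least one operand is absent at this height, so nothing remains; the 20×19.5 cube at (10, 7) contributes its full rectangle (perimeter 79.00 mm); Combining (union): only the 20×19.5 cube at (10, 7) is present, so the union is just that shape — boundary = 79.00 mm. Overall, the cross-section is a single solid region. Total boundary length (outer) = 79.00 mm.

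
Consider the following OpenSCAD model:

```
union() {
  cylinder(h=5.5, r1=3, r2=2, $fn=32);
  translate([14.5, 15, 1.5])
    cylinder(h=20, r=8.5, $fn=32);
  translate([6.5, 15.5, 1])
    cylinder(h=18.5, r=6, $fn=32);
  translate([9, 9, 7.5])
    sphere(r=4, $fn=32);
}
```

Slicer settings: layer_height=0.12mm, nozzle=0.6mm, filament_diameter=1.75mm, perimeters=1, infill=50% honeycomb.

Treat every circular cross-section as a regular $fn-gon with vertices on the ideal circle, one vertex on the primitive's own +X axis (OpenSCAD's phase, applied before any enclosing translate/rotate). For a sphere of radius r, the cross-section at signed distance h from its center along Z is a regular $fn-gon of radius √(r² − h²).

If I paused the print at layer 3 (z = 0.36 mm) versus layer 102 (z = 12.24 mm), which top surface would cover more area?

Layer 3 (z = 0.36): the cone: at t=0.065 of its height the radius interpolates to r₁+(r₂−r₁)t = 2.935, giving a regular 32-gon of that circumradius (area = (32/2)·2.935²·sin(360°/32) = 26.88 mm²); the cylinder at (14.5, 15) does not reach this height (z outside [1.5, 21.5]); the cylinder at (6.5, 15.5) does not reach this height (z outside [1, 19.5]); the sphere at (9, 9) is not intersected at this z (|z−center|=7.140 > r=4); Taking the union: only the cone is present, so the union is just that shape — area = 26.88 mm². So its area = 26.88 mm². Layer 102 (z = 12.24): the cone is not intersected at this z (z outside [0, 5.5]); the cylinder at (14.5, 15): section is a regular 32-gon, circumradius r=8.5 (area = (32/2)·8.500²·sin(360°/32) = 225.52 mm²); the r=6 cylinder at (6.5, 15.5) gives a regular 32-gon of circumradius 6 (constant along its height) (area = (32/2)·6.000²·sin(360°/32) = 112.37 mm²); the sphere at (9, 9) is not intersected at this z (|z−center|=4.740 > r=4); Taking the union: the regions partially overlap — summed areas 337.90 mm² minus the doubly-counted overlap 52.84 mm² gives 285.06 mm² — area = 285.06 mm². So its area = 285.06 mm². Layer 102 is larger (285.06 vs 26.88 mm²).

layer 102 (z = 12.24 mm)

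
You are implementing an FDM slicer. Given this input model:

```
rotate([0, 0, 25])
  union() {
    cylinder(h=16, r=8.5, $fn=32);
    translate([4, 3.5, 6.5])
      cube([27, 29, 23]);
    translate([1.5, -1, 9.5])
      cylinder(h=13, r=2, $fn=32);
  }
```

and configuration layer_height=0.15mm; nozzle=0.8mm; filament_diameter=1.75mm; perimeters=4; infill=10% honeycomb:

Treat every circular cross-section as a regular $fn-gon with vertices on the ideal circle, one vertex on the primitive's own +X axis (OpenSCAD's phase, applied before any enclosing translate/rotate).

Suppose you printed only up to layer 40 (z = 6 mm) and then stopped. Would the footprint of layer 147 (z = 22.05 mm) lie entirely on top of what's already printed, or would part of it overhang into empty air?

Compare the two slices. At z = 6: the r=8.5 cylinder contributes a regular 32-gon of circumradius 8.5 (area = (32/2)·8.500²·sin(360°/32) = 225.52 mm²); the cube at (4, 3.5) is absent (z outside [6.5, 29.5]); the cylinder at (1.5, -1) is absent (z outside [9.5, 22.5]); Taking the union: only the r=8.5 cylinder is present, so the union is just that shape — area = 225.52 mm²; (rotated 25° about Z; rotation is an isometry so areas/perimeters/island counts are preserved). At z = 22.05: the cylinder is not intersected at this z (z outside [0, 16]); the 27×29 cube at (4, 3.5) contributes its full rectangle (area 783.00 mm²); the r=2 cylinder at (1.5, -1) contributes a regular 32-gon of circumradius 2 (area = (32/2)·2.000²·sin(360°/32) = 12.49 mm²); Merging all regions: the 2 present regions are separate (no shared area or edge), so areas and boundary lengths simply add and each stays a separate island — area = 795.49 mm²; (whole slice rotated 25° about Z — lengths, areas and connectivity unchanged). Checking containment: at z = 22.05 the cross-section extends beyond the z = 6 cross-section by about 774.00 mm².

part overhangs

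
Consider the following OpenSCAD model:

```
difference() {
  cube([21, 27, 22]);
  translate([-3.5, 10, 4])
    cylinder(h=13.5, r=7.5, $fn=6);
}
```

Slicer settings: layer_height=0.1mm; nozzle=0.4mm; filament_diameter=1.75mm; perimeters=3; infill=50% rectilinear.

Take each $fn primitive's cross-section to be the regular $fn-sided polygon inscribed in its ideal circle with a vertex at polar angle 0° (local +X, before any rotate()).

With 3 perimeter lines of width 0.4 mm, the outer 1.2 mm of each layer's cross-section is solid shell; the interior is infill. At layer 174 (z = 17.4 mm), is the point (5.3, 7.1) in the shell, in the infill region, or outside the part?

At z = 17.4 mm: the 21×27 cube contributes its full rectangle; the r=7.5 cylinder at (-3.5, 10) contributes a regular 6-gon of circumradius 7.5; Taking the first minus the rest: starting from the 21×27 cube, the r=7.5 cylinder at (-3.5, 10) partially overlaps it — only the 27.60 mm² overlap (of its 146.14 mm²) is removed, clipping the outline — 1 connected region. Overall, the cross-section is a single solid region. The nearest boundary edge runs (0.25, 3.50)→(4.00, 10.00); distance from the point to it = 2.58 mm. The point is inside the cross-section and 2.58 mm from the nearest boundary — more than the 1.2 mm shell width (3 × 0.4), so it's in the infill interior.

infill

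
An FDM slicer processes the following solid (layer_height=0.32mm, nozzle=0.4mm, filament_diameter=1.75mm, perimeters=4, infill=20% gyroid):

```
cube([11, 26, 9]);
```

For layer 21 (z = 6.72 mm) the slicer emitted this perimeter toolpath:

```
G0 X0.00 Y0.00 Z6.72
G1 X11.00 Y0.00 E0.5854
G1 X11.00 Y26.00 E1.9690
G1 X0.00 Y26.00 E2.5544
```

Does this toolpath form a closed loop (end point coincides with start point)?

Start point (G0): (0.00, 0.00). End point (last G1): the path does not return to the start — open.

no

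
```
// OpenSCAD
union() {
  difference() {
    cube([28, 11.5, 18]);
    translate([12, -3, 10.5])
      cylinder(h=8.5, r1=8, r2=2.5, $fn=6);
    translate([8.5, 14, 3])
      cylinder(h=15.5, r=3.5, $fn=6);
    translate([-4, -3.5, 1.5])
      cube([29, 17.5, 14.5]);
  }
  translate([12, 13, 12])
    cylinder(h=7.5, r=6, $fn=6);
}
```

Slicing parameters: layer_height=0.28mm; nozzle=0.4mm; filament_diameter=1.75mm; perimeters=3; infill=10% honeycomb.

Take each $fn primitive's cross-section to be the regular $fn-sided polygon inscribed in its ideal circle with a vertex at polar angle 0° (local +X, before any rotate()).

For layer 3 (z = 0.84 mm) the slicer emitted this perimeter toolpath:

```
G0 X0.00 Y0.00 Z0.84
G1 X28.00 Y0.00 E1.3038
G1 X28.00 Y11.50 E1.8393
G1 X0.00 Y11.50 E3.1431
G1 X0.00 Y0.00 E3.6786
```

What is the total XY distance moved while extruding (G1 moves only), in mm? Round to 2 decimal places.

Sum the Euclidean lengths of each G1 segment: total = 79.00 mm.

79.00 mm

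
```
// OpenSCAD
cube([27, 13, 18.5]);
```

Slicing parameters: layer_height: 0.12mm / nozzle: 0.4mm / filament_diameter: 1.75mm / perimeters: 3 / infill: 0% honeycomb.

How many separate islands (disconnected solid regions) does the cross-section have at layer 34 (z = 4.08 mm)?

1

At z = 4.08 mm: the cube is present — its section is the full 27×13 rectangle. Overall, the cross-section is a single solid region. Island count = 1.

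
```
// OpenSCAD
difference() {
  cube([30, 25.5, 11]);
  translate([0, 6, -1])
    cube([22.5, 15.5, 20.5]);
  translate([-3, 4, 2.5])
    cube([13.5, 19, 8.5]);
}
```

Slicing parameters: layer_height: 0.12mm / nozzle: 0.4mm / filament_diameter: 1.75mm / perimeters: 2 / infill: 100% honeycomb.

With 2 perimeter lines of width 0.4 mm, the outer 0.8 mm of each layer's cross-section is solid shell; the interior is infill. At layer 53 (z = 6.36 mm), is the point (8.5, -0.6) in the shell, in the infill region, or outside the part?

At z = 6.36 mm: the cube is present — its section is the full 30×25.5 rectangle; the cube at (0, 6) is present — its section is the full 22.5×15.5 rectangle; the cube at (-3, 4) (footprint 13.5×19) is included at this height; Subtracting the remaining from the first: starting from the 30×25.5 cube, the 22.5×15.5 cube at (0, 6) lies inside it touching the edge (removes its full 348.75 mm²); the 13.5×19 cube at (-3, 4) partially overlaps it — only the 36.75 mm² overlap (of its 256.50 mm²) is removed, clipping the outline — 1 connected region. Overall, the cross-section is a single solid region. The nearest boundary edge runs (30.00, 0.00)→(0.00, 0.00); distance from the point to it = 0.60 mm. The point is not inside any of the regions above, so it lies outside the cross-section (0.60 mm from the nearest boundary).

outside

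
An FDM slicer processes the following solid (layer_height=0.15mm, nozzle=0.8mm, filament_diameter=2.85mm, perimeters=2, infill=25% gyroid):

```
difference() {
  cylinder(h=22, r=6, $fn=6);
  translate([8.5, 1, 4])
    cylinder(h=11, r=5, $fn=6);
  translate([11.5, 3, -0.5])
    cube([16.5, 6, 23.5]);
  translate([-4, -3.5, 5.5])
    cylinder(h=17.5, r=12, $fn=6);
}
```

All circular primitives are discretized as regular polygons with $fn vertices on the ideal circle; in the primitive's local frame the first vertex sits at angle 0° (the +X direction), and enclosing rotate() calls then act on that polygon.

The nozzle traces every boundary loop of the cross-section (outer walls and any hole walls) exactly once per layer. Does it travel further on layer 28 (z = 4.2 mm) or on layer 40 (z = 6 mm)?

Layer 28 (z = 4.2): the cylinder: section is a regular 6-gon, circumradius r=6 (perimeter = 2·6·6.000·sin(180°/6) = 36.00 mm); the r=5 cylinder at (8.5, 1) contributes a regular 6-gon of circumradius 5 (perimeter = 2·6·5.000·sin(180°/6) = 30.00 mm); the cube at (11.5, 3) is present — its section is the full 16.5×6 rectangle (perimeter 45.00 mm); the cylinder at (-4, -3.5) is not intersected at this z (z outside [5.5, 23]); Subtracting the remaining from the first: starting from the r=6 cylinder, the r=5 cylinder at (8.5, 1) partially overlaps it — only the 5.12 mm² overlap (of its 64.95 mm²) is removed, clipping the outline; the 16.5×6 cube at (11.5, 3) misses the remaining region (no effect) — boundary = 36.00 mm. So its perimeter = 36.00 mm. Layer 40 (z = 6): the r=6 cylinder contributes a regular 6-gon of circumradius 6 (perimeter = 2·6·6.000·sin(180°/6) = 36.00 mm); the r=5 cylinder at (8.5, 1) contributes a regular 6-gon of circumradius 5 (perimeter = 2·6·5.000·sin(180°/6) = 30.00 mm); the cube at (11.5, 3) is present — its section is the full 16.5×6 rectangle (perimeter 45.00 mm); the r=12 cylinder at (-4, -3.5) contributes a regular 6-gon of circumradius 12 (perimeter = 2·6·12.000·sin(180°/6) = 72.00 mm); Taking the first minus the rest: starting from the r=6 cylinder, the r=5 cylinder at (8.5, 1) partially overlaps it — only the 5.12 mm² overlap (of its 64.95 mm²) is removed, clipping the outline; the 16.5×6 cube at (11.5, 3) misses the remaining region (no effect); the r=12 cylinder at (-4, -3.5) partially overlaps it — only the 88.35 mm² overlap (of its 374.12 mm²) is removed, clipping the outline — boundary = 5.91 mm. So its perimeter = 5.91 mm. Layer 28 is larger (36.00 vs 5.91 mm).

layer 28 (z = 4.2 mm)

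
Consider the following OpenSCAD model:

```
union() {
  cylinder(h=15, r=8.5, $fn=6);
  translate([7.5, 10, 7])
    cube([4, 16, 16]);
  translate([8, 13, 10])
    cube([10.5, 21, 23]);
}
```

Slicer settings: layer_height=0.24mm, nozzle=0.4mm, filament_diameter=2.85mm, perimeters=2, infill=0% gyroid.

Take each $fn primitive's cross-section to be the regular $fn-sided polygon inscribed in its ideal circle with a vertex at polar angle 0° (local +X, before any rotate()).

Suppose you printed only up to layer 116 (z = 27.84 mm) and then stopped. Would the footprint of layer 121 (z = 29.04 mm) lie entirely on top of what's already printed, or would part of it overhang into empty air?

entirely on top

Compare the two slices. At z = 27.84: the cylinder is absent (z outside [0, 15]); the cube at (7.5, 10) is absent (z outside [7, 23]); the cube at (8, 13) (footprint 10.5×21) is included at this height (area 220.50 mm²); Taking the union: only the 10.5×21 cube at (8, 13) is present, so the union is just that shape — area = 220.50 mm². At z = 29.04: the cylinder is not intersected at this z (z outside [0, 15]); the cube at (7.5, 10) does not reach this height (z outside [7, 23]); the 10.5×21 cube at (8, 13) contributes its full rectangle (area 220.50 mm²); Taking the union: only the 10.5×21 cube at (8, 13) is present, so the union is just that shape — area = 220.50 mm². Checking containment: the cross-section at z = 29.04 is a subset of the cross-section at z = 27.84.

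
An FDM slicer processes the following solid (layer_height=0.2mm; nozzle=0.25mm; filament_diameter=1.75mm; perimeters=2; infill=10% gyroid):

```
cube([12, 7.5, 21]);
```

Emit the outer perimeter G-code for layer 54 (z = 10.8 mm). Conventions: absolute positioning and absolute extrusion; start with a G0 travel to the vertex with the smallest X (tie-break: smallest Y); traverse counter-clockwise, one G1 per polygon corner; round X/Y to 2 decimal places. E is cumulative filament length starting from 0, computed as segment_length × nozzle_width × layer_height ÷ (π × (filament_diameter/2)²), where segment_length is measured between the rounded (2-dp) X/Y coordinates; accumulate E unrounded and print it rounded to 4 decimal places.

At z = 10.8 mm: the cube is present — its section is the full 12×7.5 rectangle. The outline is a single polygon with 4 vertices. Extrusion per mm of travel: 0.25 × 0.2 / (π × 0.875²) = 0.020788. Accumulating E over each segment gives final E = 0.8107.

G0 X0.00 Y0.00 Z10.80
G1 X12.00 Y0.00 E0.2495
G1 X12.00 Y7.50 E0.4054
G1 X0.00 Y7.50 E0.6548
G1 X0.00 Y0.00 E0.8107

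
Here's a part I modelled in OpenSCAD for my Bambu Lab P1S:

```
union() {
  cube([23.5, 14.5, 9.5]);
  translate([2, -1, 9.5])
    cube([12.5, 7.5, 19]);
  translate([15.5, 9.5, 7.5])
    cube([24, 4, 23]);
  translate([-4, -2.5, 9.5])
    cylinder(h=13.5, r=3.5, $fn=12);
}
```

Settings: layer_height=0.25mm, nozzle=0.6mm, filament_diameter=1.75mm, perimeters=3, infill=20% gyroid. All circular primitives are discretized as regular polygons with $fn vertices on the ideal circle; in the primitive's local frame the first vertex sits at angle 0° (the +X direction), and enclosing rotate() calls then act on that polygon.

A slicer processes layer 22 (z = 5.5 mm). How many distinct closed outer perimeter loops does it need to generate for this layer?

1

At z = 5.5 mm: the cube (footprint 23.5×14.5) is included at this height; the cube at (2, -1) is not intersected at this z (z outside [9.5, 28.5]); the cube at (15.5, 9.5) is absent (z outside [7.5, 30.5]); the cylinder at (-4, -2.5) does not reach this height (z outside [9.5, 23]); Combining (union): only the 23.5×14.5 cube is present, so the union is just that shape — 1 connected region. The result has 1 disconnected region.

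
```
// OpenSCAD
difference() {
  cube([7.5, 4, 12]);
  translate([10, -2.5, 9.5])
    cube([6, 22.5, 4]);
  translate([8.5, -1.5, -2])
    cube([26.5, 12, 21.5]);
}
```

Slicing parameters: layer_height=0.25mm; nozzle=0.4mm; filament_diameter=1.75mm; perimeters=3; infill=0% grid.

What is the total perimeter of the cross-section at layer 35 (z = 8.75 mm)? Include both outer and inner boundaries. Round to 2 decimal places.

At z = 8.75 mm: the 7.5×4 cube contributes its full rectangle (perimeter 23.00 mm); the cube at (10, -2.5) does not reach this height (z outside [9.5, 13.5]); the cube at (8.5, -1.5) (footprint 26.5×12) is included at this height (perimeter 77.00 mm); After the difference (first − rest): starting from the 7.5×4 cube, the 26.5×12 cube at (8.5, -1.5) misses the remaining region (no effect) — boundary = 23.00 mm. Overall, the cross-section is a single solid region. Total boundary length (outer) = 23.00 mm.

23.00 mm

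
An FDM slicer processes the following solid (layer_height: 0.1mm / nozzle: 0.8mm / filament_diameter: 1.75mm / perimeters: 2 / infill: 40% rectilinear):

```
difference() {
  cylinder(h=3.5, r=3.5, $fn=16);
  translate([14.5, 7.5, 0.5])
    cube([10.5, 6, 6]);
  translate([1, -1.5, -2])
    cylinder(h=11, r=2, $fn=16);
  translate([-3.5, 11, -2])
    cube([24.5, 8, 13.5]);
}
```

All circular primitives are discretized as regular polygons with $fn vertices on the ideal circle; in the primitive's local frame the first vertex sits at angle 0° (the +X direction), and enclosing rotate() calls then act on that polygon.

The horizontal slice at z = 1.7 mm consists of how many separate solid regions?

At z = 1.7 mm: the r=3.5 cylinder gives a regular 16-gon of circumradius 3.5 (constant along its height); the cube at (14.5, 7.5) (footprint 10.5×6) is included at this height; the r=2 cylinder at (1, -1.5) contributes a regular 16-gon of circumradius 2; the cube at (-3.5, 11) (footprint 24.5×8) is included at this height; Taking the first minus the rest: starting from the r=3.5 cylinder, the 10.5×6 cube at (14.5, 7.5) misses the remaining region (no effect); the r=2 cylinder at (1, -1.5) partially overlaps it — only the 11.57 mm² overlap (of its 12.25 mm²) is removed, clipping the outline; the 24.5×8 cube at (-3.5, 11) misses the remaining region (no effect) — 1 connected region. The result has 1 disconnected region.

1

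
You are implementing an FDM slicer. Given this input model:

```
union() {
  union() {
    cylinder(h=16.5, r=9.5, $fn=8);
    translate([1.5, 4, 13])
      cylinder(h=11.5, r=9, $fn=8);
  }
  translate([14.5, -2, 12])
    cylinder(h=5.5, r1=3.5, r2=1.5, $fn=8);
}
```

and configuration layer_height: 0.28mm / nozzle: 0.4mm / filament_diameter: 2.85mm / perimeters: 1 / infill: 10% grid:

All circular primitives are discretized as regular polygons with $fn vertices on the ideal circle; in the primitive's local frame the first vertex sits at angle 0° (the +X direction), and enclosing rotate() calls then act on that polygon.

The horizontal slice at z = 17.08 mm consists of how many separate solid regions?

2

At z = 17.08 mm: the cylinder is absent (z outside [0, 16.5]); the r=9 cylinder at (1.5, 4) gives a regular 8-gon of circumradius 9 (constant along its height); Taking the union: only the r=9 cylinder at (1.5, 4) is present, so the union is just that shape — 1 connected region; the cone at (14.5, -2) contributes a regular 8-gon of circumradius 1.653 (interpolated between r1=3.5 and r2=1.5 at t=0.924); Merging all regions: the 2 present regions are separate (no shared area or edge), so areas and boundary lengths simply add and each stays a separate island — 2 connected regions. The result has 2 disconnected regions.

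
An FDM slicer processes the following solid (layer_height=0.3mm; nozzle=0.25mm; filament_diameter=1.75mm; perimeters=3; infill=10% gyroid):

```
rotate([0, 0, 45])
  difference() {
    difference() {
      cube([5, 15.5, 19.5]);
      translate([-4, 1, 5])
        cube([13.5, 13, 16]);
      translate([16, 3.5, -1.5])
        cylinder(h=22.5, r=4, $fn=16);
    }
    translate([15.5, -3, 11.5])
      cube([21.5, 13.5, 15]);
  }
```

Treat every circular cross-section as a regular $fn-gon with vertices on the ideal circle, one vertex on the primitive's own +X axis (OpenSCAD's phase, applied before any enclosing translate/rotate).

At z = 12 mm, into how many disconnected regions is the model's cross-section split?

2

At z = 12 mm: the 5×15.5 cube contributes its full rectangle; the 13.5×13 cube at (-4, 1) contributes its full rectangle; the cylinder at (16, 3.5): section is a regular 16-gon, circumradius r=4; Subtracting the remaining from the first: starting from the 5×15.5 cube, the 13.5×13 cube at (-4, 1) partially overlaps it — only the 65.00 mm² overlap (of its 175.50 mm²) is removed, clipping the outline; the r=4 cylinder at (16, 3.5) misses the remaining region (no effect) — 2 connected regions; the 21.5×13.5 cube at (15.5, -3) contributes its full rectangle; Subtracting the remaining from the first: starting from that combined region, the 21.5×13.5 cube at (15.5, -3) misses the remaining region (no effect) — 2 connected regions; (rotated 45° about Z; rotation is an isometry so areas/perimeters/island counts are preserved). The result has 2 disconnected regions.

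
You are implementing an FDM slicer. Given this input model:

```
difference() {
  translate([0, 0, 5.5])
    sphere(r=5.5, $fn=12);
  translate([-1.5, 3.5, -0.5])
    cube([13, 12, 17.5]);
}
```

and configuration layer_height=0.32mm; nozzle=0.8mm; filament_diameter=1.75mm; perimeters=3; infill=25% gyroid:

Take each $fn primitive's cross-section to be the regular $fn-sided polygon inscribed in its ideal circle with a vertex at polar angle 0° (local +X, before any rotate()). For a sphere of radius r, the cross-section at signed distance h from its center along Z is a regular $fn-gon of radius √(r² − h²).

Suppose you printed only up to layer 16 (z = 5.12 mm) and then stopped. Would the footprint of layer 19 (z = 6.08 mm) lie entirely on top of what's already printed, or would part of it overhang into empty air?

Compare the two slices. At z = 5.12: the sphere: section is a regular 12-gon, circumradius = √(r²−h²) = √(5.5²−0.38²) = 5.487 (area = (12/2)·5.487²·sin(360°/12) = 90.32 mm²); the cube at (-1.5, 3.5) (footprint 13×12) is included at this height (area 156.00 mm²); Taking the first minus the rest: starting from the r=5.5 sphere (90.32 mm²), the 13×12 cube at (-1.5, 3.5) partially overlaps it — only the 7.90 mm² overlap (of its 156.00 mm²) is removed, clipping the outline — area = 82.41 mm². At z = 6.08: the sphere: section is a regular 12-gon, circumradius = √(r²−h²) = √(5.5²−0.58²) = 5.469 (area = (12/2)·5.469²·sin(360°/12) = 89.74 mm²); the cube at (-1.5, 3.5) (footprint 13×12) is included at this height (area 156.00 mm²); Taking the first minus the rest: starting from the r=5.5 sphere (89.74 mm²), the 13×12 cube at (-1.5, 3.5) partially overlaps it — only the 7.80 mm² overlap (of its 156.00 mm²) is removed, clipping the outline — area = 81.94 mm². Checking containment: the cross-section at z = 6.08 is a subset of the cross-section at z = 5.12.

entirely on top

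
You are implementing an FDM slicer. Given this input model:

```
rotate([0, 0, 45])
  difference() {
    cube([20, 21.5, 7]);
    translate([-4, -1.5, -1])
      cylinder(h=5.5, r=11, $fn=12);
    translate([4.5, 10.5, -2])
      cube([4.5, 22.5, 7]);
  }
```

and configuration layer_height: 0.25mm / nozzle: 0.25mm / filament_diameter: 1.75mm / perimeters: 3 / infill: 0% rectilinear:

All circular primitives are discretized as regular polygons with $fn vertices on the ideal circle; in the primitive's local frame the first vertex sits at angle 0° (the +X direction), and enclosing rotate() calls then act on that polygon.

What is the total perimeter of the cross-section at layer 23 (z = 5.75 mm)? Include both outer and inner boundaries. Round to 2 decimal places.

83.00 mm

At z = 5.75 mm: the cube (footprint 20×21.5) is included at this height (perimeter 83.00 mm); the cylinder at (-4, -1.5) does not reach this height (z outside [-1, 4.5]); the cube at (4.5, 10.5) is not intersected at this z (z outside [-2, 5]); Subtracting the remaining from the first: none of the subtracted shapes is present at this height, so the 20×21.5 cube is unchanged — boundary = 83.00 mm; (rotated 45° about Z; rotation is an isometry so areas/perimeters/island counts are preserved). Overall, the cross-section is a single solid region. Total boundary length (outer) = 83.00 mm.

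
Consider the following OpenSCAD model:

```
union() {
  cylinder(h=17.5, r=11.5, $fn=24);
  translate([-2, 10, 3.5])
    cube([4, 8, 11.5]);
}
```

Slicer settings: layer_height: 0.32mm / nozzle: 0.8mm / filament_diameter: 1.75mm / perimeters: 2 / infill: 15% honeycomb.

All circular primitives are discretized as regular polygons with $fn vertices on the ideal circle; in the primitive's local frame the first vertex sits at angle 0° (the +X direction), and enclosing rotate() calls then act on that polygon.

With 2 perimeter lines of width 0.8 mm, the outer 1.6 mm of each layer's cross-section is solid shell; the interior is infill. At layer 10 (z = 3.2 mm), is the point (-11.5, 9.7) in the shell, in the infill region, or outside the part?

At z = 3.2 mm: the cylinder: section is a regular 24-gon, circumradius r=11.5; the cube at (-2, 10) is not intersected at this z (z outside [3.5, 15]); Combining (union): only the r=11.5 cylinder is present, so the union is just that shape — 1 connected region. Overall, the cross-section is a single solid region. The nearest boundary edge runs (-8.13, 8.13)→(-9.96, 5.75); distance from the point to it = 3.63 mm. The point is not inside any of the regions above, so it lies outside the cross-section (3.63 mm from the nearest boundary).

outside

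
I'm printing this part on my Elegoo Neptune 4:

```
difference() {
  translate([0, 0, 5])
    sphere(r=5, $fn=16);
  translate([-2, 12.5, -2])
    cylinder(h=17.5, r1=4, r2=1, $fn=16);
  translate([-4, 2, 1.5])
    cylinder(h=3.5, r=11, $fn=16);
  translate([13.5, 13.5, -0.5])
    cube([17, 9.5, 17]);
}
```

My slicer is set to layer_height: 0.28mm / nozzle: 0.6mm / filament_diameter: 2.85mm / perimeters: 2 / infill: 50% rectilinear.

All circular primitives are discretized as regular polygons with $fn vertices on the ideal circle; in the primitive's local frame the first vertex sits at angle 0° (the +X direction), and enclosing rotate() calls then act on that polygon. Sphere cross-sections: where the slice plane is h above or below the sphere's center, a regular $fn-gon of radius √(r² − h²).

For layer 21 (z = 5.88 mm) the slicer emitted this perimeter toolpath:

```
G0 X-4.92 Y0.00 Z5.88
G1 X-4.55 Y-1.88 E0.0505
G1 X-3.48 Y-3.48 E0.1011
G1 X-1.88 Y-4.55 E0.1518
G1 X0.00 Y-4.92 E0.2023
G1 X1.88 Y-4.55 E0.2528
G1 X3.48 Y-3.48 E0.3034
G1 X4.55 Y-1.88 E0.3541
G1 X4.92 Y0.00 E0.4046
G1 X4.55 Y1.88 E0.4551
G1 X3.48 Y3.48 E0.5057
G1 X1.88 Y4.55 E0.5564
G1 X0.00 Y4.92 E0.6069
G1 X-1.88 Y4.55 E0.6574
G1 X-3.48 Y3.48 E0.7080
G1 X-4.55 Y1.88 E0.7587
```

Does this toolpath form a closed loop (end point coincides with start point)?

no

Start point (G0): (-4.92, 0.00). End point (last G1): the path does not return to the start — open.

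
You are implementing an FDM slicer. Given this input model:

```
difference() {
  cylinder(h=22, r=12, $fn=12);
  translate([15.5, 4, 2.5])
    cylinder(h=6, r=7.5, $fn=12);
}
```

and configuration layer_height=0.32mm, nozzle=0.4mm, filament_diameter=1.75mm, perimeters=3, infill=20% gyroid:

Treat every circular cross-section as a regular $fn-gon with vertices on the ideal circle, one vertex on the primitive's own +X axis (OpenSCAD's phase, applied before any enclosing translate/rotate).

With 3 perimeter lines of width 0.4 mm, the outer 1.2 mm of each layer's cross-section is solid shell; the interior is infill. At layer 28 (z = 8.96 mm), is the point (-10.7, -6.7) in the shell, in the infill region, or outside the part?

outside

At z = 8.96 mm: the cylinder: section is a regular 12-gon, circumradius r=12; the cylinder at (15.5, 4) does not reach this height (z outside [2.5, 8.5]); Subtracting the remaining from the first: none of the subtracted shapes is present at this height, so the r=12 cylinder is unchanged — 1 connected region. Overall, the cross-section is a single solid region. The nearest boundary edge runs (-10.39, -6.00)→(-6.00, -10.39); distance from the point to it = 0.71 mm. The point is not inside any of the regions above, so it lies outside the cross-section (0.71 mm from the nearest boundary).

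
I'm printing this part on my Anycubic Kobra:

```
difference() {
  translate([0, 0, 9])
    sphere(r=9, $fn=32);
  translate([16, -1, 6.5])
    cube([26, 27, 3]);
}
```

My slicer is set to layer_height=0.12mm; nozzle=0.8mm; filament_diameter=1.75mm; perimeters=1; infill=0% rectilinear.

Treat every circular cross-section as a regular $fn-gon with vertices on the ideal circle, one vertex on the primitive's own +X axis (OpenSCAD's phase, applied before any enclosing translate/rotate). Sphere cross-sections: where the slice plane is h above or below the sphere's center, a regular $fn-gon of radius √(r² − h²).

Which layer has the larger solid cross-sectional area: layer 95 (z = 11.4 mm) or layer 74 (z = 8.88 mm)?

layer 74 (z = 8.88 mm)

Layer 95 (z = 11.4): the sphere: section is a regular 32-gon, circumradius = √(r²−h²) = √(9²−2.4²) = 8.674 (area = (32/2)·8.674²·sin(360°/32) = 234.86 mm²); the cube at (16, -1) does not reach this height (z outside [6.5, 9.5]); After the difference (first − rest): none of the subtracted shapes is present at this height, so the r=9 sphere is unchanged — area = 234.86 mm². So its area = 234.86 mm². Layer 74 (z = 8.88): the r=9 sphere slices to a regular 32-gon of circumradius 8.999 (√(r²−h²) with h=0.12 from center) (area = (32/2)·8.999²·sin(360°/32) = 252.79 mm²); the cube at (16, -1) is present — its section is the full 26×27 rectangle (area 702.00 mm²); Subtracting the remaining from the first: starting from the r=9 sphere (252.79 mm²), the 26×27 cube at (16, -1) misses the remaining region (no effect) — area = 252.79 mm². So its area = 252.79 mm². Layer 74 is larger (252.79 vs 234.86 mm²).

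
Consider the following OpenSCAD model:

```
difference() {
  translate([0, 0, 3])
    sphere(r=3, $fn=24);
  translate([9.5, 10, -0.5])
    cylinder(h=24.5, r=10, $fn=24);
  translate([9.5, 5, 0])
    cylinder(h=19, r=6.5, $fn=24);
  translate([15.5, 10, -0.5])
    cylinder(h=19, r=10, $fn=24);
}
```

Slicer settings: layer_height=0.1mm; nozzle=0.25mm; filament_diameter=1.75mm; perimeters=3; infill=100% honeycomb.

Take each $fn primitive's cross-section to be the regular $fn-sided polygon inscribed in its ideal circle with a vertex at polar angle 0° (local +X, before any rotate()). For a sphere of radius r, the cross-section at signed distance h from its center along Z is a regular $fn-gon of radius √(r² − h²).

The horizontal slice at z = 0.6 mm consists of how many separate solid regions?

1

At z = 0.6 mm: the sphere: section is a regular 24-gon, circumradius = √(r²−h²) = √(3²−2.4²) = 1.800; the cylinder at (9.5, 10): section is a regular 24-gon, circumradius r=10; the r=6.5 cylinder at (9.5, 5) contributes a regular 24-gon of circumradius 6.5; the r=10 cylinder at (15.5, 10) gives a regular 24-gon of circumradius 10 (constant along its height); Subtracting the remaining from the first: starting from the r=3 sphere, the r=10 cylinder at (9.5, 10) misses the remaining region (no effect); the r=6.5 cylinder at (9.5, 5) misses the remaining region (no effect); the r=10 cylinder at (15.5, 10) misses the remaining region (no effect) — 1 connected region. The result has 1 disconnected region.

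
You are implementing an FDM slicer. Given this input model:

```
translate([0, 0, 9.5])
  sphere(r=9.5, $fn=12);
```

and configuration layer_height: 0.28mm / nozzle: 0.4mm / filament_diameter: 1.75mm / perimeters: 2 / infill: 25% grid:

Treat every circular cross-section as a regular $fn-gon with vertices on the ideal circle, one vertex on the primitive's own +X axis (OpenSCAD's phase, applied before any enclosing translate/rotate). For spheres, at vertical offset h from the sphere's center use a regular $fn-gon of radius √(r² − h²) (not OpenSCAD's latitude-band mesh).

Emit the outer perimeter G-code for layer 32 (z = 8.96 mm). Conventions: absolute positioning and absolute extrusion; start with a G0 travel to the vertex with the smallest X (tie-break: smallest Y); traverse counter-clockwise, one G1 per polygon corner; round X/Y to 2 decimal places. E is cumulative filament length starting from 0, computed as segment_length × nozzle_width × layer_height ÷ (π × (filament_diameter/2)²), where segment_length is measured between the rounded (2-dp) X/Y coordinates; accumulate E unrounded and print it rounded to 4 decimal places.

At z = 8.96 mm: the r=9.5 sphere contributes a regular 12-gon of circumradius √(9.5²−0.54²) = 9.485. The outline is a single polygon with 12 vertices. Extrusion per mm of travel: 0.4 × 0.28 / (π × 0.875²) = 0.046564. Accumulating E over each segment gives final E = 2.7420.

G0 X-9.48 Y0.00 Z8.96
G1 X-8.21 Y-4.74 E0.2285
G1 X-4.74 Y-8.21 E0.4570
G1 X0.00 Y-9.48 E0.6855
G1 X4.74 Y-8.21 E0.9140
G1 X8.21 Y-4.74 E1.1425
G1 X9.48 Y0.00 E1.3710
G1 X8.21 Y4.74 E1.5995
G1 X4.74 Y8.21 E1.8280
G1 X0.00 Y9.48 E2.0565
G1 X-4.74 Y8.21 E2.2850
G1 X-8.21 Y4.74 E2.5135
G1 X-9.48 Y0.00 E2.7420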